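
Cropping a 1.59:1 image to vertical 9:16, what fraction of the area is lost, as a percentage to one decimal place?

64.6%

The height stays; only width is cut (since vertical 9:16 is narrower than 1.59:1).
Fraction kept = (0.562)/(1.590) ≈ 35.38%, so 64.62% is lost.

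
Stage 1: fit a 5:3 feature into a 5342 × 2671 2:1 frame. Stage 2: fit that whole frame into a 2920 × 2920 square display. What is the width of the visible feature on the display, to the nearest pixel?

2433 px

Inside the 5342×2671 canvas the feature is height-limited at 4451.67 × 2671.00.
Second fit — the 2:1 canvas into 2920×2920 spans the width: 2920.00 × 1460.00 (×0.5466 from 5342×2671).
The feature scales with it: width 4451.67 × 0.5466 ≈ 2433.33.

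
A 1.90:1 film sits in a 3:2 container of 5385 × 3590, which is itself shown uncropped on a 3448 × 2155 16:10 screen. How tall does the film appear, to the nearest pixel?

Inside the 5385×3590 canvas the film is width-limited at 5385.00 × 2834.21.
Second fit — the 3:2 canvas into 3448×2155 spans the height: 3232.50 × 2155.00 (×0.6003 from 5385×3590).
The film scales with it: height 2834.21 × 0.6003 ≈ 1701.32.

1701 px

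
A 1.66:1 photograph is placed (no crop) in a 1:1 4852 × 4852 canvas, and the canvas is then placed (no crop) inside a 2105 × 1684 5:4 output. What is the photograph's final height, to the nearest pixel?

1014 px

Inside the 4852×4852 canvas the photograph is width-limited at 4852.00 × 2922.89.
1:1 in 2105×1684: fills the height, so the intermediate becomes 1684.00 × 1684.00 — a scale of ×0.3471.
So the photograph's height is 2922.89 × 0.3471 ≈ 1014.46.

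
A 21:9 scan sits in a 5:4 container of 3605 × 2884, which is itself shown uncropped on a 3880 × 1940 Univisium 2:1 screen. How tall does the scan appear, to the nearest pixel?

1039 px

21:9 in 3605×2884: fills the width, so the scan is 3605.00 × 1545.00.
The 5:4 canvas is height-limited in 3880×1940, giving 2425.00 × 1940.00; scale factor 0.6727.
Applying the same ×0.6727: 1545.00 → 1039.29.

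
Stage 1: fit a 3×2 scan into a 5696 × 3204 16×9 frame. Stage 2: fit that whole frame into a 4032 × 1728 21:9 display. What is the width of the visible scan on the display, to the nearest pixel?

First fit — 3×2 into 5696×3204 spans the height: 4806.00 × 3204.00.
16×9 in 4032×1728: fills the height, so the intermediate becomes 3072.00 × 1728.00 — a scale of ×0.5393.
Applying the same ×0.5393: 4806.00 → 2592.00.

2592 px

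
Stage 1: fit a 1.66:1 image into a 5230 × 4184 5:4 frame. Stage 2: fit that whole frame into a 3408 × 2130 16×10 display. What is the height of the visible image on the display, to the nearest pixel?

1604 px

First fit — 1.66:1 into 5230×4184 spans the width: 5230.00 × 3150.60.
5:4 in 3408×2130: fills the height, so the intermediate becomes 2662.50 × 2130.00 — a scale of ×0.5091.
The image scales with it: height 3150.60 × 0.5091 ≈ 1603.92.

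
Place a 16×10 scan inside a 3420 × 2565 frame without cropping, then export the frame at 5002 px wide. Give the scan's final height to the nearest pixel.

In the 3420×2565 frame the scan fills the width: height = 3420 × 10/16 ≈ 2137.50 px.
Resizing to 5002 px wide multiplies everything by 1.4626: 2137.50 → 3126.25 px.

3126 px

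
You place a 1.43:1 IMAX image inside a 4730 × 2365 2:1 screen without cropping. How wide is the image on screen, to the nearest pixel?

1.43:1 IMAX is narrower than 2:1, so it spans the full height.
The image is 2365 × 1.430 ≈ 3381.95 px wide.

3382 px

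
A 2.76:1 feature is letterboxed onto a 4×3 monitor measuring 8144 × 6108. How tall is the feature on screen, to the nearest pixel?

2951 px

2.76:1 is wider than 4×3, so it spans the full width.
That makes the image 2950.72 px tall (8144 / 2.760).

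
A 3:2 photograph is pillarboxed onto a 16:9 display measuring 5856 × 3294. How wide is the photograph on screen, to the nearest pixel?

4941 px

Since 1.500 < 1.778, the photograph is height-limited.
That makes the image 4941.00 px wide (3294 × 3/2).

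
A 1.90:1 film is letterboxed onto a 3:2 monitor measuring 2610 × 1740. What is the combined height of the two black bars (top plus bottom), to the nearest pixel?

366 px

Since 1.900 > 1.500, the film is width-limited.
The film is 2610 / 1.900 ≈ 1373.68 px tall.
1740 − 1373.68 = 366.32 px of bars.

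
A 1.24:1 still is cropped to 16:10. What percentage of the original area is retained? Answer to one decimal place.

The width stays; only height is cut (since 16:10 is wider than 1.24:1).
(1.240)/(1.600) ≈ 0.775 of the area survives.

77.5%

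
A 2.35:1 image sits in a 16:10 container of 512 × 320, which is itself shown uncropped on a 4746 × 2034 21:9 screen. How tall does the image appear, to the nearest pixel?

First fit — 2.35:1 into 512×320 spans the width: 512.00 × 217.87.
16:10 in 4746×2034: fills the height, so the intermediate becomes 3254.40 × 2034.00 — a scale of ×6.3563.
So the image's height is 217.87 × 6.3563 ≈ 1384.85.

1385 px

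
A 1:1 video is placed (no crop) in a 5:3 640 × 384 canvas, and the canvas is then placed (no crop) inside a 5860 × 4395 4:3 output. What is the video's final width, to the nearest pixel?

1:1 in 640×384: fills the height, so the video is 384.00 × 384.00.
The 5:3 canvas is width-limited in 5860×4395, giving 5860.00 × 3516.00; scale factor 9.1562.
So the video's width is 384.00 × 9.1562 ≈ 3516.00.

3516 px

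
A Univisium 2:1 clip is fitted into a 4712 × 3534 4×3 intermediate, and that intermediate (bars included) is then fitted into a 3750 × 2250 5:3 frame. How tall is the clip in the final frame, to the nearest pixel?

1500 px

Univisium 2:1 in 4712×3534: fills the width, so the clip is 4712.00 × 2356.00.
The 4×3 canvas is height-limited in 3750×2250, giving 3000.00 × 2250.00; scale factor 0.6367.
So the clip's height is 2356.00 × 0.6367 ≈ 1500.00.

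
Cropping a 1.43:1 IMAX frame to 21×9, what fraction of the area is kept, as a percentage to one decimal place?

Going from 1.43:1 IMAX to 21×9 means cutting height while keeping width.
Fraction kept = (1.430)/(2.333) ≈ 61.29%.

61.3%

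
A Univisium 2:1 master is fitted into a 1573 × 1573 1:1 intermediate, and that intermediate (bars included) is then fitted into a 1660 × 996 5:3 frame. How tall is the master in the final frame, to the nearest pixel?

Inside the 1573×1573 canvas the master is width-limited at 1573.00 × 786.50.
1:1 in 1660×996: fills the height, so the intermediate becomes 996.00 × 996.00 — a scale of ×0.6332.
The master scales with it: height 786.50 × 0.6332 ≈ 498.00.

498 px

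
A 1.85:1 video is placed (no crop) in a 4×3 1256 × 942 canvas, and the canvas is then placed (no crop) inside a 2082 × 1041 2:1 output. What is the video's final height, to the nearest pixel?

Inside the 1256×942 canvas the video is width-limited at 1256.00 × 678.92.
4×3 in 2082×1041: fills the height, so the intermediate becomes 1388.00 × 1041.00 — a scale of ×1.1051.
So the video's height is 678.92 × 1.1051 ≈ 750.27.

750 px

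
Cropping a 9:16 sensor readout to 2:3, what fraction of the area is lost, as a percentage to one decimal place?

15.6%

2:3 is wider than 9:16, so the crop keeps the full width and trims the height.
Fraction kept = (0.562)/(0.667) ≈ 84.38%, so 15.62% is lost.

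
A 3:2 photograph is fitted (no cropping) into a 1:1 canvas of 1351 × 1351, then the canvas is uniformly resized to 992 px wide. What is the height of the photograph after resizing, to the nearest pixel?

In the 1351×1351 frame the photograph fills the width: height = 1351 × 2/3 ≈ 900.67 px.
Resizing to 992 px wide multiplies everything by 0.7343: 900.67 → 661.33 px.

661 px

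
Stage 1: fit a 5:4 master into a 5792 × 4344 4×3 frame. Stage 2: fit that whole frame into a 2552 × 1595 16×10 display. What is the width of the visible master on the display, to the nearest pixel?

Inside the 5792×4344 canvas the master is height-limited at 5430.00 × 4344.00.
4×3 in 2552×1595: fills the height, so the intermediate becomes 2126.67 × 1595.00 — a scale of ×0.3672.
Applying the same ×0.3672: 5430.00 → 1993.75.

1994 px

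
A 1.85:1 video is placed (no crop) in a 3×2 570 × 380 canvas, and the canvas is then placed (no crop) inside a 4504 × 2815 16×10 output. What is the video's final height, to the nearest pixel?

First fit — 1.85:1 into 570×380 spans the width: 570.00 × 308.11.
The 3×2 canvas is height-limited in 4504×2815, giving 4222.50 × 2815.00; scale factor 7.4079.
The video scales with it: height 308.11 × 7.4079 ≈ 2282.43.

2282 px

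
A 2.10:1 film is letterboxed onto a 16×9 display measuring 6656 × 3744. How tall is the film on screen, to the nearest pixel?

Since 2.100 > 1.778, the film is width-limited.
That makes the image 3169.52 px tall (6656 / 2.100).

3170 px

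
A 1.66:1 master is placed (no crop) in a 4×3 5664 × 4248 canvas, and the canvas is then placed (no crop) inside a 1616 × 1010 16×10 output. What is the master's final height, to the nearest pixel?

811 px

Inside the 5664×4248 canvas the master is width-limited at 5664.00 × 3412.05.
Second fit — the 4×3 canvas into 1616×1010 spans the height: 1346.67 × 1010.00 (×0.2378 from 5664×4248).
So the master's height is 3412.05 × 0.2378 ≈ 811.24.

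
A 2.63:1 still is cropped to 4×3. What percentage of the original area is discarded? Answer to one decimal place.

49.3%

4×3 is narrower than 2.63:1, so the crop keeps the full height and trims the width.
Fraction kept = (1.333)/(2.630) ≈ 50.70%, so 49.30% is lost.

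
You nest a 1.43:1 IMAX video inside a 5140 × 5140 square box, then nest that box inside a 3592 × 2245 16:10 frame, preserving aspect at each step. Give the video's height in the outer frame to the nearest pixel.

1570 px

Inside the 5140×5140 canvas the video is width-limited at 5140.00 × 3594.41.
The square canvas is height-limited in 3592×2245, giving 2245.00 × 2245.00; scale factor 0.4368.
The video scales with it: height 3594.41 × 0.4368 ≈ 1569.93.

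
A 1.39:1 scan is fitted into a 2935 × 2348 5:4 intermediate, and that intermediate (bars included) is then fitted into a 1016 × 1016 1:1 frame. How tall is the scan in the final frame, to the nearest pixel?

731 px

Inside the 2935×2348 canvas the scan is width-limited at 2935.00 × 2111.51.
Second fit — the 5:4 canvas into 1016×1016 spans the width: 1016.00 × 812.80 (×0.3462 from 2935×2348).
The scan scales with it: height 2111.51 × 0.3462 ≈ 730.94.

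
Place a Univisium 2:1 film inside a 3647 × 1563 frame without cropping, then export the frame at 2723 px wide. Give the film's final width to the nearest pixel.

At 3647×1563 the film is height-limited, so width = 1563 × 2/1 ≈ 3126.00 px.
Resizing to 2723 px wide multiplies everything by 0.7466: 3126.00 → 2334.00 px.

2334 px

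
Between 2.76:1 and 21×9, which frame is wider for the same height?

2.76:1

2.76 and 21×9 = 2.333; 2.76 > 2.333.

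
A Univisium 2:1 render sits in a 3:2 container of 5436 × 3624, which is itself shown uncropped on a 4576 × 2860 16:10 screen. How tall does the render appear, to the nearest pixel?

Inside the 5436×3624 canvas the render is width-limited at 5436.00 × 2718.00.
Second fit — the 3:2 canvas into 4576×2860 spans the height: 4290.00 × 2860.00 (×0.7892 from 5436×3624).
So the render's height is 2718.00 × 0.7892 ≈ 2145.00.

2145 px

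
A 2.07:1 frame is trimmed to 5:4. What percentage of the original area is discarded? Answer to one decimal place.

5:4 is narrower than 2.07:1, so the crop keeps the full height and trims the width.
(1.250)/(2.070) ≈ 0.604 of the area survives, leaving 39.61% discarded.

39.6%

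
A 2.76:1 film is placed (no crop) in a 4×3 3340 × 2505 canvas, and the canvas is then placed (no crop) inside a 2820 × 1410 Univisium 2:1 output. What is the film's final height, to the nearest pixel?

681 px

Inside the 3340×2505 canvas the film is width-limited at 3340.00 × 1210.14.
4×3 in 2820×1410: fills the height, so the intermediate becomes 1880.00 × 1410.00 — a scale of ×0.5629.
Applying the same ×0.5629: 1210.14 → 681.16.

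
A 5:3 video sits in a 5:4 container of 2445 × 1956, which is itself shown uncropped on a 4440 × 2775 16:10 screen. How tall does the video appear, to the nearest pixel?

Inside the 2445×1956 canvas the video is width-limited at 2445.00 × 1467.00.
The 5:4 canvas is height-limited in 4440×2775, giving 3468.75 × 2775.00; scale factor 1.4187.
Applying the same ×1.4187: 1467.00 → 2081.25.

2081 px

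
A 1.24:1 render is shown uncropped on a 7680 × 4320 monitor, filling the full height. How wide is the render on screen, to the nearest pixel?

5357 px

The render is 4320 × 1.240 ≈ 5356.80 px wide.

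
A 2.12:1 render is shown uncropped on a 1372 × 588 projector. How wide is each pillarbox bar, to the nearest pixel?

2.12:1 is narrower than 21×9, so it spans the full height.
That makes the image 1246.56 px wide (588 × 2.120).
Black = 1372 − 1246.56 = 125.44 px, or 62.72 per bar.

63 px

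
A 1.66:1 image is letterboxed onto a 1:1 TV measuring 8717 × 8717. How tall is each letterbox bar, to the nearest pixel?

1.66:1 (1.660) > 1:1 (1.000), so the image fills the width.
That makes the image 5251.20 px tall (8717 / 1.660).
8717 − 5251.20 = 3465.80 px of bars (1732.90 each).

1733 px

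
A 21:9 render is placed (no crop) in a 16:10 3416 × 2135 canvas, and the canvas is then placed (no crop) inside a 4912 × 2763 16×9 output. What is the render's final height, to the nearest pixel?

First fit — 21:9 into 3416×2135 spans the width: 3416.00 × 1464.00.
16:10 in 4912×2763: fills the height, so the intermediate becomes 4420.80 × 2763.00 — a scale of ×1.2941.
So the render's height is 1464.00 × 1.2941 ≈ 1894.63.

1895 px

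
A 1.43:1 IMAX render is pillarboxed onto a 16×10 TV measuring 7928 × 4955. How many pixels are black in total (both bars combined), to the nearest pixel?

4173844 pixels

1.43:1 IMAX is narrower than 16×10, so it spans the full height.
The render is 4955 × 1.430 ≈ 7085.6500 px wide.
7928 − 7085.6500 = 842.3500 px of bars.
That's 842.3500 × 4955 ≈ 4173844 black pixels.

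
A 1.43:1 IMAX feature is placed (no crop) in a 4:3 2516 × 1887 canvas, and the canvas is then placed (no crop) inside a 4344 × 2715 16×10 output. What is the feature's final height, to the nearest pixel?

1.43:1 IMAX in 2516×1887: fills the width, so the feature is 2516.00 × 1759.44.
The 4:3 canvas is height-limited in 4344×2715, giving 3620.00 × 2715.00; scale factor 1.4388.
The feature scales with it: height 1759.44 × 1.4388 ≈ 2531.47.

2531 px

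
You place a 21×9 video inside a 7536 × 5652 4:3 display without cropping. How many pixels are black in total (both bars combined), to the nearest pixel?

18254345 pixels

Since 2.333 > 1.333, the video is width-limited.
Content height = 7536 × 9/21 ≈ 3229.7143 px.
5652 − 3229.7143 = 2422.2857 px of bars.
That's 2422.2857 × 7536 ≈ 18254345 black pixels.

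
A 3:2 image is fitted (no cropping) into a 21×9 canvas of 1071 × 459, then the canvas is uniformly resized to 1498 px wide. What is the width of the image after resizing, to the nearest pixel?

963 px

Fitted into 1071×459, the image spans the height; its width is 459 × 3/2 ≈ 688.50 px.
Scaling 1071 → 1498 is ×1.3987, so the width becomes 688.50 × 1.3987 ≈ 963.00 px.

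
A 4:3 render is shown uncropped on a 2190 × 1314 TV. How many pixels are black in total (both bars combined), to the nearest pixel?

575532 pixels

4:3 (1.333) < 5:3 (1.667), so the render fills the height.
The render is 1314 × 4/3 ≈ 1752.0000 px wide.
2190 − 1752.0000 = 438.0000 px of bars.
That's 438.0000 × 1314 ≈ 575532 black pixels.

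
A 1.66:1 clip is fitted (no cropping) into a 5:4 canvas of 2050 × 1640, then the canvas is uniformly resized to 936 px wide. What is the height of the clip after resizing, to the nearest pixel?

In the 2050×1640 frame the clip fills the width: height = 2050 / 1.660 ≈ 1234.94 px.
The frame scales by 936/2050 = 0.4566; 1234.94 × 0.4566 ≈ 563.86 px.

564 px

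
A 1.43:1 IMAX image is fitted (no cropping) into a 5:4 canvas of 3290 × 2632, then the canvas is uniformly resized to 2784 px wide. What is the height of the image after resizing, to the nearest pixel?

1947 px

Fitted into 3290×2632, the image spans the width; its height is 3290 / 1.430 ≈ 2300.70 px.
Scaling 3290 → 2784 is ×0.8462, so the height becomes 2300.70 × 0.8462 ≈ 1946.85 px.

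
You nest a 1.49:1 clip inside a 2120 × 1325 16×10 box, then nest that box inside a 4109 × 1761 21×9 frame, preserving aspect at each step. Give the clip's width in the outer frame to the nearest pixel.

Inside the 2120×1325 canvas the clip is height-limited at 1974.25 × 1325.00.
Second fit — the 16×10 canvas into 4109×1761 spans the height: 2817.60 × 1761.00 (×1.3291 from 2120×1325).
So the clip's width is 1974.25 × 1.3291 ≈ 2623.89.

2624 px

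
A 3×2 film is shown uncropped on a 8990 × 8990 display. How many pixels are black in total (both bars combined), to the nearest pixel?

Since 1.500 > 1.000, the film is width-limited.
The film is 8990 × 2/3 ≈ 5993.3333 px tall.
Leftover height: 8990 − 5993.3333 = 2996.6667 px.
That's 2996.6667 × 8990 ≈ 26940033 black pixels.

26940033 pixels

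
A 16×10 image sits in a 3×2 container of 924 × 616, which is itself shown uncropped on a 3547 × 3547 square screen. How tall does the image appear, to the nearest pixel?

16×10 in 924×616: fills the width, so the image is 924.00 × 577.50.
The 3×2 canvas is width-limited in 3547×3547, giving 3547.00 × 2364.67; scale factor 3.8387.
The image scales with it: height 577.50 × 3.8387 ≈ 2216.88.

2217 px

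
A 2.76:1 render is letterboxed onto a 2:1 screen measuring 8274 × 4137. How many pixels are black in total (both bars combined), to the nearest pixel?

9425525 pixels

Since 2.760 > 2.000, the render is width-limited.
That makes the image 2997.8261 px tall (8274 / 2.760).
Leftover height: 4137 − 2997.8261 = 1139.1739 px.
Bar area = 1139.1739 × 8274 ≈ 9425525 px.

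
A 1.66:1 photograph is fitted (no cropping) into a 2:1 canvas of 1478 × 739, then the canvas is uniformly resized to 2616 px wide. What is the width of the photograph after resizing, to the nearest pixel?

At 1478×739 the photograph is height-limited, so width = 739 × 1.660 ≈ 1226.74 px.
Resizing to 2616 px wide multiplies everything by 1.7700: 1226.74 → 2171.28 px.

2171 px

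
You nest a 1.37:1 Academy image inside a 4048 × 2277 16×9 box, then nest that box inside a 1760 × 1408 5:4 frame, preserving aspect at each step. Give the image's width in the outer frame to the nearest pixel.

First fit — 1.37:1 Academy into 4048×2277 spans the height: 3119.49 × 2277.00.
16×9 in 1760×1408: fills the width, so the intermediate becomes 1760.00 × 990.00 — a scale of ×0.4348.
So the image's width is 3119.49 × 0.4348 ≈ 1356.30.

1356 px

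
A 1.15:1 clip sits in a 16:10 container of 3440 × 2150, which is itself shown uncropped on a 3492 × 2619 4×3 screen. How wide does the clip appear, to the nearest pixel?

2510 px

First fit — 1.15:1 into 3440×2150 spans the height: 2472.50 × 2150.00.
The 16:10 canvas is width-limited in 3492×2619, giving 3492.00 × 2182.50; scale factor 1.0151.
So the clip's width is 2472.50 × 1.0151 ≈ 2509.88.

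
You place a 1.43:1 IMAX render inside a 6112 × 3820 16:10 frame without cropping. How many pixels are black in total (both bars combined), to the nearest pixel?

Since 1.430 < 1.600, the render is height-limited.
The render is 3820 × 1.430 ≈ 5462.6000 px wide.
Leftover width: 6112 − 5462.6000 = 649.4000 px.
Bar area = 649.4000 × 3820 ≈ 2480708 px.

2480708 pixels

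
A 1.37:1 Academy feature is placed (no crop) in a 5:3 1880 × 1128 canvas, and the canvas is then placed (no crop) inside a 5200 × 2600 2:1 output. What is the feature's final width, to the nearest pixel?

3562 px

1.37:1 Academy in 1880×1128: fills the height, so the feature is 1545.36 × 1128.00.
Second fit — the 5:3 canvas into 5200×2600 spans the height: 4333.33 × 2600.00 (×2.3050 from 1880×1128).
So the feature's width is 1545.36 × 2.3050 ≈ 3562.00.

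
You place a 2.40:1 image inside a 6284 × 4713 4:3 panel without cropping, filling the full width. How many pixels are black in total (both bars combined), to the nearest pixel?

13162885 pixels

The image is 6284 / 2.400 ≈ 2618.3333 px tall.
Leftover height: 4713 − 2618.3333 = 2094.6667 px.
Bar area = 2094.6667 × 6284 ≈ 13162885 px.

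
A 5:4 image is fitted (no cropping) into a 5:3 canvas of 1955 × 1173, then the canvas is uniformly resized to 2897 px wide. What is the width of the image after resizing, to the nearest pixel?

2173 px

At 1955×1173 the image is height-limited, so width = 1173 × 5/4 ≈ 1466.25 px.
Scaling 1955 → 2897 is ×1.4818, so the width becomes 1466.25 × 1.4818 ≈ 2172.75 px.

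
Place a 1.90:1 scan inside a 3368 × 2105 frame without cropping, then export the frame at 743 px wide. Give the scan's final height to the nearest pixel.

At 3368×2105 the scan is width-limited, so height = 3368 / 1.900 ≈ 1772.63 px.
Resizing to 743 px wide multiplies everything by 0.2206: 1772.63 → 391.05 px.

391 px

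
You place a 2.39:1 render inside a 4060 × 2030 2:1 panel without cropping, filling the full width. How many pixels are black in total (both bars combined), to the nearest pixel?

That makes the image 1698.7448 px tall (4060 / 2.390).
2030 − 1698.7448 = 331.2552 px of bars.
Bar area = 331.2552 × 4060 ≈ 1344896 px.

1344896 pixels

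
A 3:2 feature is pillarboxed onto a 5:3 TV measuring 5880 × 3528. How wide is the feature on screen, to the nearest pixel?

3:2 (1.500) < 5:3 (1.667), so the feature fills the height.
That makes the image 5292.00 px wide (3528 × 3/2).

5292 px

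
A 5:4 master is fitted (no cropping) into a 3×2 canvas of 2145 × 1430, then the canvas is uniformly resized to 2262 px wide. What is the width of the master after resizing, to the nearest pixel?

Fitted into 2145×1430, the master spans the height; its width is 1430 × 5/4 ≈ 1787.50 px.
Resizing to 2262 px wide multiplies everything by 1.0545: 1787.50 → 1885.00 px.

1885 px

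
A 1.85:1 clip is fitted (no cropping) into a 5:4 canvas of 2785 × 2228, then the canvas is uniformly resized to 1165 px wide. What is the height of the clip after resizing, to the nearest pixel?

Fitted into 2785×2228, the clip spans the width; its height is 2785 / 1.850 ≈ 1505.41 px.
The frame scales by 1165/2785 = 0.4183; 1505.41 × 0.4183 ≈ 629.73 px.

630 px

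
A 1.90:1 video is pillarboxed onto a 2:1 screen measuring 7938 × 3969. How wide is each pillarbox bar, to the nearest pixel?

Since 1.900 < 2.000, the video is height-limited.
Content width = 3969 × 1.900 ≈ 7541.10 px.
Leftover width: 7938 − 7541.10 = 396.90 px → 198.45 each side.

198 px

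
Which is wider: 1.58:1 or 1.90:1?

1.58 and 1.9; 1.9 > 1.58.

1.90:1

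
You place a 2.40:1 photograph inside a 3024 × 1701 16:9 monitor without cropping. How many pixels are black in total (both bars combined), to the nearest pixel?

2.40:1 is wider than 16:9, so it spans the full width.
The photograph is 3024 / 2.400 ≈ 1260.0000 px tall.
1701 − 1260.0000 = 441.0000 px of bars.
Across the 3024-px span: 441.0000 × 3024 ≈ 1333584 px.

1333584 pixels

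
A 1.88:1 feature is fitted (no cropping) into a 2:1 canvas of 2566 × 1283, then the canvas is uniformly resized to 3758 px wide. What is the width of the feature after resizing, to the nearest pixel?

In the 2566×1283 frame the feature fills the height: width = 1283 × 1.880 ≈ 2412.04 px.
Scaling 2566 → 3758 is ×1.4645, so the width becomes 2412.04 × 1.4645 ≈ 3532.52 px.

3533 px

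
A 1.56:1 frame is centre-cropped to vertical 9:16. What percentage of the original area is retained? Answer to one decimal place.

vertical 9:16 is narrower than 1.56:1, so the crop keeps the full height and trims the width.
(0.562)/(1.560) ≈ 0.361 of the area survives.

36.1%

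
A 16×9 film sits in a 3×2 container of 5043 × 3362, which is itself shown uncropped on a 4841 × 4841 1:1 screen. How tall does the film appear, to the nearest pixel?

2723 px

Inside the 5043×3362 canvas the film is width-limited at 5043.00 × 2836.69.
The 3×2 canvas is width-limited in 4841×4841, giving 4841.00 × 3227.33; scale factor 0.9599.
So the film's height is 2836.69 × 0.9599 ≈ 2723.06.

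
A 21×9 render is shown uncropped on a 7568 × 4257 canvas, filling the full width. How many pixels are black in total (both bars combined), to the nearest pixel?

7670709 pixels

That makes the image 3243.4286 px tall (7568 × 9/21).
Leftover height: 4257 − 3243.4286 = 1013.5714 px.
Across the 7568-px span: 1013.5714 × 7568 ≈ 7670709 px.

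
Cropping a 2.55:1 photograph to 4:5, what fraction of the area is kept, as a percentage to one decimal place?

The height stays; only width is cut (since 4:5 is narrower than 2.55:1).
Fraction kept = (0.800)/(2.550) ≈ 31.37%.

31.4%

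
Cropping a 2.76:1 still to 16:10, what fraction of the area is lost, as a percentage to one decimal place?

Going from 2.76:1 to 16:10 means cutting width while keeping height.
Fraction kept = (1.600)/(2.760) ≈ 57.97%, so 42.03% is lost.

42.0%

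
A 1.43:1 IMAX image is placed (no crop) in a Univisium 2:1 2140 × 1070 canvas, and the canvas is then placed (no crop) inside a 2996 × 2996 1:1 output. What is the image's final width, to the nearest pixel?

First fit — 1.43:1 IMAX into 2140×1070 spans the height: 1530.10 × 1070.00.
Second fit — the Univisium 2:1 canvas into 2996×2996 spans the width: 2996.00 × 1498.00 (×1.4000 from 2140×1070).
The image scales with it: width 1530.10 × 1.4000 ≈ 2142.14.

2142 px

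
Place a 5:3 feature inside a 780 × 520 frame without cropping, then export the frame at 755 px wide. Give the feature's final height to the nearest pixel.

453 px

Fitted into 780×520, the feature spans the width; its height is 780 × 3/5 ≈ 468.00 px.
Resizing to 755 px wide multiplies everything by 0.9679: 468.00 → 453.00 px.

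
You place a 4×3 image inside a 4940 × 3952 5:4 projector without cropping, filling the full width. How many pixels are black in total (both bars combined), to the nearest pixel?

1220180 pixels

Content height = 4940 × 3/4 ≈ 3705.0000 px.
Leftover height: 3952 − 3705.0000 = 247.0000 px.
That's 247.0000 × 4940 ≈ 1220180 black pixels.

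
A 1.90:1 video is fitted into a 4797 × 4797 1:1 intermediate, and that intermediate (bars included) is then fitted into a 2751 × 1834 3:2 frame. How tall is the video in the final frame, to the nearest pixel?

1.90:1 in 4797×4797: fills the width, so the video is 4797.00 × 2524.74.
Second fit — the 1:1 canvas into 2751×1834 spans the height: 1834.00 × 1834.00 (×0.3823 from 4797×4797).
The video scales with it: height 2524.74 × 0.3823 ≈ 965.26.

965 px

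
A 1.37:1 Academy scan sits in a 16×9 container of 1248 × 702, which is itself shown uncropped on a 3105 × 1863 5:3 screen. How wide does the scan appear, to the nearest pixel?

2393 px

1.37:1 Academy in 1248×702: fills the height, so the scan is 961.74 × 702.00.
Second fit — the 16×9 canvas into 3105×1863 spans the width: 3105.00 × 1746.56 (×2.4880 from 1248×702).
Applying the same ×2.4880: 961.74 → 2392.79.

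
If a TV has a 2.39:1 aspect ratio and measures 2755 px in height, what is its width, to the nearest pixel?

6584 px

Width = 2755 × 2.390 = 6584.45.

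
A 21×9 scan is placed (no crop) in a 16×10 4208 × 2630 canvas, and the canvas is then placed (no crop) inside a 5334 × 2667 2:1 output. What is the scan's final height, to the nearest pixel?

1829 px

21×9 in 4208×2630: fills the width, so the scan is 4208.00 × 1803.43.
16×10 in 5334×2667: fills the height, so the intermediate becomes 4267.20 × 2667.00 — a scale of ×1.0141.
The scan scales with it: height 1803.43 × 1.0141 ≈ 1828.80.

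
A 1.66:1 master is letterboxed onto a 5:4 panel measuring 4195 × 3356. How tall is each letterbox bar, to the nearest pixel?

Since 1.660 > 1.250, the master is width-limited.
That makes the image 2527.11 px tall (4195 / 1.660).
3356 − 2527.11 = 828.89 px of bars (414.45 each).

414 px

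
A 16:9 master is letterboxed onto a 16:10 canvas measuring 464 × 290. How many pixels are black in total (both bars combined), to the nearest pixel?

13456 pixels

16:9 is wider than 16:10, so it spans the full width.
Content height = 464 × 9/16 ≈ 261.0000 px.
290 − 261.0000 = 29.0000 px of bars.
Bar area = 29.0000 × 464 ≈ 13456 px.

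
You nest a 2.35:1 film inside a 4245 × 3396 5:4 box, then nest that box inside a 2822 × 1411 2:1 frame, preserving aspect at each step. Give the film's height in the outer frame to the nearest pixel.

751 px

First fit — 2.35:1 into 4245×3396 spans the width: 4245.00 × 1806.38.
The 5:4 canvas is height-limited in 2822×1411, giving 1763.75 × 1411.00; scale factor 0.4155.
The film scales with it: height 1806.38 × 0.4155 ≈ 750.53.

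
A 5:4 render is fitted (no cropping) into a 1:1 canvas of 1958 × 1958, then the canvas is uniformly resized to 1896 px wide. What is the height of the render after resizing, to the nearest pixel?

1517 px

In the 1958×1958 frame the render fills the width: height = 1958 × 4/5 ≈ 1566.40 px.
Scaling 1958 → 1896 is ×0.9683, so the height becomes 1566.40 × 0.9683 ≈ 1516.80 px.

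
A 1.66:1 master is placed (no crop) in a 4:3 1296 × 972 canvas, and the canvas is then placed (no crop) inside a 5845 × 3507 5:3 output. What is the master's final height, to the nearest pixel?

First fit — 1.66:1 into 1296×972 spans the width: 1296.00 × 780.72.
4:3 in 5845×3507: fills the height, so the intermediate becomes 4676.00 × 3507.00 — a scale of ×3.6080.
So the master's height is 780.72 × 3.6080 ≈ 2816.87.

2817 px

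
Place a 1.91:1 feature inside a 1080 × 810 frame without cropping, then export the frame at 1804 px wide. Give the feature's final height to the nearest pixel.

945 px

At 1080×810 the feature is width-limited, so height = 1080 / 1.910 ≈ 565.45 px.
Resizing to 1804 px wide multiplies everything by 1.6704: 565.45 → 944.50 px.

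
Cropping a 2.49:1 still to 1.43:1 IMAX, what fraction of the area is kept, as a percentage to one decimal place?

57.4%

Going from 2.49:1 to 1.43:1 IMAX means cutting width while keeping height.
Area ratio = (1.430)/(2.490) = 57.43% retained.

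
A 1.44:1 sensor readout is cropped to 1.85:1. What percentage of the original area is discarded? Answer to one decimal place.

22.2%

Going from 1.44:1 to 1.85:1 means cutting height while keeping width.
Fraction kept = (1.440)/(1.850) ≈ 77.84%, so 22.16% is lost.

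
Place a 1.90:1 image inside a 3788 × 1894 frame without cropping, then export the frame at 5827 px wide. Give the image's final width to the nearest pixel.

Fitted into 3788×1894, the image spans the height; its width is 1894 × 1.900 ≈ 3598.60 px.
The frame scales by 5827/3788 = 1.5383; 3598.60 × 1.5383 ≈ 5535.65 px.

5536 px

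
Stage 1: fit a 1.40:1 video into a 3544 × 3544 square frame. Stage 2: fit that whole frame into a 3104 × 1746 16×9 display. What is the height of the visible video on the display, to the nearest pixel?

First fit — 1.40:1 into 3544×3544 spans the width: 3544.00 × 2531.43.
Second fit — the square canvas into 3104×1746 spans the height: 1746.00 × 1746.00 (×0.4927 from 3544×3544).
Applying the same ×0.4927: 2531.43 → 1247.14.

1247 px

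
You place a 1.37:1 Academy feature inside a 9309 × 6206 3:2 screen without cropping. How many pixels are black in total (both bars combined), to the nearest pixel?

1.37:1 Academy (1.370) < 3:2 (1.500), so the feature fills the height.
Content width = 6206 × 1.370 ≈ 8502.2200 px.
9309 − 8502.2200 = 806.7800 px of bars.
That's 806.7800 × 6206 ≈ 5006877 black pixels.

5006877 pixels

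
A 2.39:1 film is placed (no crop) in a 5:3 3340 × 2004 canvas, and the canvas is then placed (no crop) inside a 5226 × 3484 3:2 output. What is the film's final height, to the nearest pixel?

2187 px

2.39:1 in 3340×2004: fills the width, so the film is 3340.00 × 1397.49.
Second fit — the 5:3 canvas into 5226×3484 spans the width: 5226.00 × 3135.60 (×1.5647 from 3340×2004).
Applying the same ×1.5647: 1397.49 → 2186.61.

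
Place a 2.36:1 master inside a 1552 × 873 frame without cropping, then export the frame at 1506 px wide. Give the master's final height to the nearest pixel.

638 px

Fitted into 1552×873, the master spans the width; its height is 1552 / 2.360 ≈ 657.63 px.
Scaling 1552 → 1506 is ×0.9704, so the height becomes 657.63 × 0.9704 ≈ 638.14 px.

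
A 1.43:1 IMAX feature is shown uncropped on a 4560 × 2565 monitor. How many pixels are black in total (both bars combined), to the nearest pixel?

1.43:1 IMAX is narrower than 16×9, so it spans the full height.
Content width = 2565 × 1.430 ≈ 3667.9500 px.
Leftover width: 4560 − 3667.9500 = 892.0500 px.
Bar area = 892.0500 × 2565 ≈ 2288108 px.

2288108 pixels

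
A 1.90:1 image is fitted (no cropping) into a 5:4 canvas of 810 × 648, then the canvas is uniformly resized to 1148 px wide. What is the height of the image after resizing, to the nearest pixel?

Fitted into 810×648, the image spans the width; its height is 810 / 1.900 ≈ 426.32 px.
The frame scales by 1148/810 = 1.4173; 426.32 × 1.4173 ≈ 604.21 px.

604 px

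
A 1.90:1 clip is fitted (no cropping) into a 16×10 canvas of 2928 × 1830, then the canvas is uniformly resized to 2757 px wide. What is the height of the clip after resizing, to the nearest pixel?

In the 2928×1830 frame the clip fills the width: height = 2928 / 1.900 ≈ 1541.05 px.
Scaling 2928 → 2757 is ×0.9416, so the height becomes 1541.05 × 0.9416 ≈ 1451.05 px.

1451 px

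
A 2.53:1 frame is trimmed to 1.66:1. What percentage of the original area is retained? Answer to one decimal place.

1.66:1 is narrower than 2.53:1, so the crop keeps the full height and trims the width.
Area ratio = (1.660)/(2.530) = 65.61% retained.

65.6%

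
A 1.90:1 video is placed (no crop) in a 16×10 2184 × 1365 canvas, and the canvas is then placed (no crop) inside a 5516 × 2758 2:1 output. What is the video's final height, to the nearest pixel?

Inside the 2184×1365 canvas the video is width-limited at 2184.00 × 1149.47.
The 16×10 canvas is height-limited in 5516×2758, giving 4412.80 × 2758.00; scale factor 2.0205.
The video scales with it: height 1149.47 × 2.0205 ≈ 2322.53.

2323 px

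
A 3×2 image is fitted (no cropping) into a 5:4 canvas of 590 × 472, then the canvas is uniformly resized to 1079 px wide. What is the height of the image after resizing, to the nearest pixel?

719 px

Fitted into 590×472, the image spans the width; its height is 590 × 2/3 ≈ 393.33 px.
The frame scales by 1079/590 = 1.8288; 393.33 × 1.8288 ≈ 719.33 px.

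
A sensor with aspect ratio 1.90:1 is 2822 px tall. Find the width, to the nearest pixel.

5362 px

At 1.90:1, 2822 × 1.900 ≈ 5361.80.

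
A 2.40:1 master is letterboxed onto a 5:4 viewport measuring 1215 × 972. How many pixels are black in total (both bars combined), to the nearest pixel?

Since 2.400 > 1.250, the master is width-limited.
That makes the image 506.2500 px tall (1215 / 2.400).
972 − 506.2500 = 465.7500 px of bars.
Bar area = 465.7500 × 1215 ≈ 565886 px.

565886 pixels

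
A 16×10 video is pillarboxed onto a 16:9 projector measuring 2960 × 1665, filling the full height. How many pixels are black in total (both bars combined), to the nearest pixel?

492840 pixels

That makes the image 2664.0000 px wide (1665 × 16/10).
Black = 2960 − 2664.0000 = 296.0000 px.
Bar area = 296.0000 × 1665 ≈ 492840 px.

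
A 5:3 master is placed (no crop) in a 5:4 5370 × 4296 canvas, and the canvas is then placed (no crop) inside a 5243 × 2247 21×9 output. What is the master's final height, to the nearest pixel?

5:3 in 5370×4296: fills the width, so the master is 5370.00 × 3222.00.
Second fit — the 5:4 canvas into 5243×2247 spans the height: 2808.75 × 2247.00 (×0.5230 from 5370×4296).
Applying the same ×0.5230: 3222.00 → 1685.25.

1685 px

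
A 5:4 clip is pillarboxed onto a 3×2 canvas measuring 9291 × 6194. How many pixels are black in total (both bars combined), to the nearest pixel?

5:4 is narrower than 3×2, so it spans the full height.
That makes the image 7742.5000 px wide (6194 × 5/4).
Black = 9291 − 7742.5000 = 1548.5000 px.
That's 1548.5000 × 6194 ≈ 9591409 black pixels.

9591409 pixels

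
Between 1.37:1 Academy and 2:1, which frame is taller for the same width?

1.37 and 2; 2 > 1.37. The smaller width-to-height ratio is the taller frame.

1.37:1 Academy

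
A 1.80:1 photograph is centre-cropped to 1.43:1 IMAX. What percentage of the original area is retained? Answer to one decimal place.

The height stays; only width is cut (since 1.43:1 IMAX is narrower than 1.80:1).
(1.430)/(1.800) ≈ 0.794 of the area survives.

79.4%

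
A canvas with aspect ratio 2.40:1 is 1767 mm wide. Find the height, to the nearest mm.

736 mm

1767 / 2.400 = 736.25.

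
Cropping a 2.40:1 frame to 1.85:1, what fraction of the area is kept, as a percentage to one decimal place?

77.1%

The height stays; only width is cut (since 1.85:1 is narrower than 2.40:1).
Fraction kept = (1.850)/(2.400) ≈ 77.08%.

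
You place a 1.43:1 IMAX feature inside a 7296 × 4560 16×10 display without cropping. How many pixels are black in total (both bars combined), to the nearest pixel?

3534912 pixels

1.43:1 IMAX is narrower than 16×10, so it spans the full height.
The feature is 4560 × 1.430 ≈ 6520.8000 px wide.
Leftover width: 7296 − 6520.8000 = 775.2000 px.
Across the 4560-px span: 775.2000 × 4560 ≈ 3534912 px.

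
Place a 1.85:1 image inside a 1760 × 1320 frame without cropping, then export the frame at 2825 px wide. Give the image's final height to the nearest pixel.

At 1760×1320 the image is width-limited, so height = 1760 / 1.850 ≈ 951.35 px.
Scaling 1760 → 2825 is ×1.6051, so the height becomes 951.35 × 1.6051 ≈ 1527.03 px.

1527 px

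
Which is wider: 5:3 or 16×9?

5:3 = 1.667 and 16×9 = 1.778; 1.778 > 1.667.

16×9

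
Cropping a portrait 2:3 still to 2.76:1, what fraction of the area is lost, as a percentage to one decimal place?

Going from portrait 2:3 to 2.76:1 means cutting height while keeping width.
Area ratio = (0.667)/(2.760) = 24.15%; the remaining 75.85% is cropped out.

75.8%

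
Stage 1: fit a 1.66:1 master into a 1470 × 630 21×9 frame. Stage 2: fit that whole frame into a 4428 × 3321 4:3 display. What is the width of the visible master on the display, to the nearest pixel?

3150 px

Inside the 1470×630 canvas the master is height-limited at 1045.80 × 630.00.
Second fit — the 21×9 canvas into 4428×3321 spans the width: 4428.00 × 1897.71 (×3.0122 from 1470×630).
The master scales with it: width 1045.80 × 3.0122 ≈ 3150.21.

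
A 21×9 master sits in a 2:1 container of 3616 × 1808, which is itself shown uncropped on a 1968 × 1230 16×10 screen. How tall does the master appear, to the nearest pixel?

843 px

First fit — 21×9 into 3616×1808 spans the width: 3616.00 × 1549.71.
2:1 in 1968×1230: fills the width, so the intermediate becomes 1968.00 × 984.00 — a scale of ×0.5442.
The master scales with it: height 1549.71 × 0.5442 ≈ 843.43.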